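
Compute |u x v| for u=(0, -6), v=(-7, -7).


|u x v| = |0*(-7) - (-6)*(-7)|
= |0 - 42| = 42

42


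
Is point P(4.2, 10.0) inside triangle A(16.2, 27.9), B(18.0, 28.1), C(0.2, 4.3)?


Cross products: AB x AP = -29.82, BC x BP = -6.26, CA x CP = -3.2
All same sign? yes

Yes, inside


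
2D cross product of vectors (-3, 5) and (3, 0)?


u x v = u_x*v_y - u_y*v_x = (-3)*0 - 5*3
= 0 - 15 = -15

-15


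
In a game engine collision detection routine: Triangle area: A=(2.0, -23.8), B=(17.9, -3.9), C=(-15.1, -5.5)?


Area = |x_A(y_B-y_C) + x_B(y_C-y_A) + x_C(y_A-y_B)|/2
= |3.2 + 327.57 + 300.49|/2
= 631.26/2 = 315.63

315.63


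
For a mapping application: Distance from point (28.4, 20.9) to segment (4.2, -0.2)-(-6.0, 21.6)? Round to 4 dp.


Project P onto AB: t = 0.3679 (clamped to [0,1])
Closest point on segment: (0.447, 7.8211)
Distance: 30.8614

30.8614


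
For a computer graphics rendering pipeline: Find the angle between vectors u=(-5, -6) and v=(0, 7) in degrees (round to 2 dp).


u.v = -42, |u| = sqrt(61) = 7.8102, |v| = sqrt(49) = 7
cos(theta) = u.v/(|u||v|) = -42/sqrt(2989) = -0.768221
theta = acos(-0.768221) = 140.19 degrees

140.19 degrees


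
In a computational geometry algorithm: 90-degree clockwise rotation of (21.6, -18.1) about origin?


90° CW: (x,y) -> (y, -x)
(21.6,-18.1) -> (-18.1, -21.6)

(-18.1, -21.6)


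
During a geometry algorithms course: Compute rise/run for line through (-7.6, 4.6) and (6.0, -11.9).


slope = (y2-y1)/(x2-x1) = ((-11.9)-4.6)/(6-(-7.6)) = (-16.5)/13.6 = -1.2132

-1.2132


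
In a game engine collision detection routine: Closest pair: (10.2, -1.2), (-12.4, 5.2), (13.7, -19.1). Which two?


d(P0,P1) = 23.4887, d(P0,P2) = 18.239, d(P1,P2) = 35.6609
Closest: P0 and P2

Closest pair: (10.2, -1.2) and (13.7, -19.1), distance = 18.239


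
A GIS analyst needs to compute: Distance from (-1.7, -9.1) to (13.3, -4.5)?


dx=15, dy=4.6
d^2 = 15^2 + 4.6^2 = 246.16
d = sqrt(246.16) = 15.6895

15.6895


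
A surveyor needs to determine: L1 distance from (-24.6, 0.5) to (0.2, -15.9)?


|(-24.6)-0.2| + |0.5-(-15.9)| = 24.8 + 16.4 = 41.2

41.2


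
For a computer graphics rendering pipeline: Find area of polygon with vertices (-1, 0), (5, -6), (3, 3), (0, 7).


Shoelace sum: ((-1)*(-6) - 5*0) + (5*3 - 3*(-6)) + (3*7 - 0*3) + (0*0 - (-1)*7)
= 67
Area = |67|/2 = 33.5

33.5


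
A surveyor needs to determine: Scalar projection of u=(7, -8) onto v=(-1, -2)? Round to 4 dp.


u.v = 9, |v| = sqrt(5) = 2.2361
Scalar projection = u.v / |v| = 9 / sqrt(5) = 4.0249

4.0249


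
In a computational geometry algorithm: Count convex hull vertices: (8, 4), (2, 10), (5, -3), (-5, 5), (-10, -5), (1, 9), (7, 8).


Convex hull vertices (CCW): (-10, -5), (5, -3), (8, 4), (7, 8), (2, 10), (-5, 5)
Count = 6

6


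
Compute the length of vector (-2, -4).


|u| = sqrt((-2)^2 + (-4)^2) = sqrt(20) = 4.4721

4.4721


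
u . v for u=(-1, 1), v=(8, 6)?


u . v = u_x*v_x + u_y*v_y = (-1)*8 + 1*6
= (-8) + 6 = -2

-2


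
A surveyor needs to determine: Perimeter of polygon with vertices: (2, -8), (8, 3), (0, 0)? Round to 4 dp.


Sides: (2, -8)->(8, 3): sqrt(157) = 12.529964, (8, 3)->(0, 0): sqrt(73) = 8.544004, (0, 0)->(2, -8): sqrt(68) = 8.246211
Sum = 29.320179
Perimeter = 29.3202

29.3202


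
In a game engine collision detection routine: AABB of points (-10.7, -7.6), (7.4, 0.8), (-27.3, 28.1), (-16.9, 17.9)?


x range: [-27.3, 7.4]
y range: [-7.6, 28.1]
Bounding box: (-27.3,-7.6) to (7.4,28.1)

(-27.3,-7.6) to (7.4,28.1)


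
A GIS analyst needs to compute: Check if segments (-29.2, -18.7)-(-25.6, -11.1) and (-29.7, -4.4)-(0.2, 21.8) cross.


Cross products: d1=-440.67, d2=-307.75, d3=55.28, d4=-77.64
d1*d2 < 0 and d3*d4 < 0? no

No, they don't intersect


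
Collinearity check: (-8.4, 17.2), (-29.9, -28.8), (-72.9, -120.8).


Cross product: ((-29.9)-(-8.4))*((-120.8)-17.2) - ((-28.8)-17.2)*((-72.9)-(-8.4))
= 0

Yes, collinear


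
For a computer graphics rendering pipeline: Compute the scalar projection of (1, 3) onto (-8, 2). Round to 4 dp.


u.v = -2, |v| = sqrt(68) = 8.2462
Scalar projection = u.v / |v| = -2 / sqrt(68) = -0.2425

-0.2425


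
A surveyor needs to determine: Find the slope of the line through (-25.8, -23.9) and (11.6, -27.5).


slope = (y2-y1)/(x2-x1) = ((-27.5)-(-23.9))/(11.6-(-25.8)) = (-3.6)/37.4 = -0.0963

-0.0963


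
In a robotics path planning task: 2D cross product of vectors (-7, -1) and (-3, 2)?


u x v = u_x*v_y - u_y*v_x = (-7)*2 - (-1)*(-3)
= (-14) - 3 = -17

-17


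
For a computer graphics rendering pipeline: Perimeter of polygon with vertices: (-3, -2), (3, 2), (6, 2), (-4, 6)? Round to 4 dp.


Sides: (-3, -2)->(3, 2): sqrt(52) = 7.211103, (3, 2)->(6, 2): sqrt(9) = 3, (6, 2)->(-4, 6): sqrt(116) = 10.77033, (-4, 6)->(-3, -2): sqrt(65) = 8.062258
Sum = 29.043691
Perimeter = 29.0437

29.0437


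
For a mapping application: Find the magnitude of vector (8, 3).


|u| = sqrt(8^2 + 3^2) = sqrt(73) = 8.544

8.544


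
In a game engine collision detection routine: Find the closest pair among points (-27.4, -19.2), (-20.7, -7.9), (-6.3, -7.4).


d(P0,P1) = 13.137, d(P0,P2) = 24.1754, d(P1,P2) = 14.4087
Closest: P0 and P1

Closest pair: (-27.4, -19.2) and (-20.7, -7.9), distance = 13.137


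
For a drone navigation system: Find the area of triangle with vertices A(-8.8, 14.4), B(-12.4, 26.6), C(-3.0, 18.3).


Area = |x_A(y_B-y_C) + x_B(y_C-y_A) + x_C(y_A-y_B)|/2
= |(-73.04) + (-48.36) + 36.6|/2
= 84.8/2 = 42.4

42.4


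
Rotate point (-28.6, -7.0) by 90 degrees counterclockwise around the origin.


90° CCW: (x,y) -> (-y, x)
(-28.6,-7) -> (7, -28.6)

(7, -28.6)


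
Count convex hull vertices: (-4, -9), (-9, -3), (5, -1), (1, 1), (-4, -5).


Convex hull vertices (CCW): (-9, -3), (-4, -9), (5, -1), (1, 1)
Count = 4

4


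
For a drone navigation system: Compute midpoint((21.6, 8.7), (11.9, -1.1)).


M = ((21.6+11.9)/2, (8.7+(-1.1))/2)
= (16.75, 3.8)

(16.75, 3.8)


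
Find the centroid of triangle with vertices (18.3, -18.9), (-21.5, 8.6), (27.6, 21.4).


Centroid = ((x_A+x_B+x_C)/3, (y_A+y_B+y_C)/3)
= ((18.3+(-21.5)+27.6)/3, ((-18.9)+8.6+21.4)/3)
= (8.1333, 3.7)

(8.1333, 3.7)


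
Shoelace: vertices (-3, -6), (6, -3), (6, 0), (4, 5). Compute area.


Shoelace sum: ((-3)*(-3) - 6*(-6)) + (6*0 - 6*(-3)) + (6*5 - 4*0) + (4*(-6) - (-3)*5)
= 84
Area = |84|/2 = 42

42


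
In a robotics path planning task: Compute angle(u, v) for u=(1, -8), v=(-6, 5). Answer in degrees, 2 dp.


u.v = -46, |u| = sqrt(65) = 8.0623, |v| = sqrt(61) = 7.8102
cos(theta) = u.v/(|u||v|) = -46/sqrt(3965) = -0.730527
theta = acos(-0.730527) = 136.93 degrees

136.93 degrees


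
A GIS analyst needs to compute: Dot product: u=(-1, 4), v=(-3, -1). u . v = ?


u . v = u_x*v_x + u_y*v_y = (-1)*(-3) + 4*(-1)
= 3 + (-4) = -1

-1


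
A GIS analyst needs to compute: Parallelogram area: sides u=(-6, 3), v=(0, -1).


|u x v| = |(-6)*(-1) - 3*0|
= |6 - 0| = 6

6


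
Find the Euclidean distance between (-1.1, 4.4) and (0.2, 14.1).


dx=1.3, dy=9.7
d^2 = 1.3^2 + 9.7^2 = 95.78
d = sqrt(95.78) = 9.7867

9.7867


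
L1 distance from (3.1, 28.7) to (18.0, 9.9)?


|3.1-18| + |28.7-9.9| = 14.9 + 18.8 = 33.7

33.7


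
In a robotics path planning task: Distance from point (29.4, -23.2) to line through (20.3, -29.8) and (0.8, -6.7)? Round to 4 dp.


|cross product| = 338.91
|line direction| = sqrt(913.86) = 30.2301
Distance = 338.91/sqrt(913.86) = 11.211

11.211


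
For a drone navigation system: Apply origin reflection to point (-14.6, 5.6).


Reflection over origin: (x,y) -> (-x,-y)
(-14.6, 5.6) -> (14.6, -5.6)

(14.6, -5.6)


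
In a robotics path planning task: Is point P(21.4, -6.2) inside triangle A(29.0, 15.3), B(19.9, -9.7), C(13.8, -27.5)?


Cross products: AB x AP = 5.65, BC x BP = 5.35, CA x CP = -1.52
All same sign? no

No, outside


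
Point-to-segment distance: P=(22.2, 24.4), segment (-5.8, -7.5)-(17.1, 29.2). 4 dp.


Project P onto AB: t = 0.9683 (clamped to [0,1])
Closest point on segment: (16.3735, 28.0356)
Distance: 6.8678

6.8678


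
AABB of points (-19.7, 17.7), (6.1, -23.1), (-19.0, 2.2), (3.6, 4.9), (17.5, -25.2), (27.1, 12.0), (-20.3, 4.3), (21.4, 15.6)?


x range: [-20.3, 27.1]
y range: [-25.2, 17.7]
Bounding box: (-20.3,-25.2) to (27.1,17.7)

(-20.3,-25.2) to (27.1,17.7)


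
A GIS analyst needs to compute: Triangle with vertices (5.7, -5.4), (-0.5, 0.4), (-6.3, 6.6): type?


Side lengths squared: AB^2=72.08, BC^2=72.08, CA^2=288
Sorted: [72.08, 72.08, 288]
By sides: Isosceles, By angles: Obtuse

Isosceles, Obtuse


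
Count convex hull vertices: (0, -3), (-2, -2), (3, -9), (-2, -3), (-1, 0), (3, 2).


Convex hull vertices (CCW): (-2, -3), (3, -9), (3, 2), (-1, 0), (-2, -2)
Count = 5

5


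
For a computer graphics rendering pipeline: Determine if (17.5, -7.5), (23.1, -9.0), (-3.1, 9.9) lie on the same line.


Cross product: (23.1-17.5)*(9.9-(-7.5)) - ((-9)-(-7.5))*((-3.1)-17.5)
= 66.54

No, not collinear


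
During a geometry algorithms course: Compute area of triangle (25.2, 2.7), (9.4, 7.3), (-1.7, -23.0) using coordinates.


Area = |x_A(y_B-y_C) + x_B(y_C-y_A) + x_C(y_A-y_B)|/2
= |763.56 + (-241.58) + 7.82|/2
= 529.8/2 = 264.9

264.9


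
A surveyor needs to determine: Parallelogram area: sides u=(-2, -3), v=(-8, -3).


|u x v| = |(-2)*(-3) - (-3)*(-8)|
= |6 - 24| = 18

18


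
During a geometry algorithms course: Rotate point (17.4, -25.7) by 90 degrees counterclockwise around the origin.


90° CCW: (x,y) -> (-y, x)
(17.4,-25.7) -> (25.7, 17.4)

(25.7, 17.4)


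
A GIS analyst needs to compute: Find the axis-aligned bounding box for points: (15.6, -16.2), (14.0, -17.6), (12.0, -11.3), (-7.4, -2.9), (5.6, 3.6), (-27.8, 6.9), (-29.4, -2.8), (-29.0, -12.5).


x range: [-29.4, 15.6]
y range: [-17.6, 6.9]
Bounding box: (-29.4,-17.6) to (15.6,6.9)

(-29.4,-17.6) to (15.6,6.9)


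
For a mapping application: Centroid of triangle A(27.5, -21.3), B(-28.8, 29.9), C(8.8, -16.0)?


Centroid = ((x_A+x_B+x_C)/3, (y_A+y_B+y_C)/3)
= ((27.5+(-28.8)+8.8)/3, ((-21.3)+29.9+(-16))/3)
= (2.5, -2.4667)

(2.5, -2.4667)


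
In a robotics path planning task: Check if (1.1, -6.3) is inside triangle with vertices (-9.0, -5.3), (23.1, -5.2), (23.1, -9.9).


Cross products: AB x AP = -33.11, BC x BP = -103.4, CA x CP = -14.36
All same sign? yes

Yes, inside


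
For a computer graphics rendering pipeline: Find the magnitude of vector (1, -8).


|u| = sqrt(1^2 + (-8)^2) = sqrt(65) = 8.0623

8.0623


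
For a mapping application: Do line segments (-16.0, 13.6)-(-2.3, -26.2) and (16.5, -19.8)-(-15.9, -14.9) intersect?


Cross products: d1=-922.91, d2=299.48, d3=835.92, d4=-386.47
d1*d2 < 0 and d3*d4 < 0? yes

Yes, they intersect


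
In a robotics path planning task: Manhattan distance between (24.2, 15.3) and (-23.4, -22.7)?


|24.2-(-23.4)| + |15.3-(-22.7)| = 47.6 + 38 = 85.6

85.6


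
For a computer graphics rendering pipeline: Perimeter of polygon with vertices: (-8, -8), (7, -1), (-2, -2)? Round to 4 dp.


Sides: (-8, -8)->(7, -1): sqrt(274) = 16.552945, (7, -1)->(-2, -2): sqrt(82) = 9.055385, (-2, -2)->(-8, -8): sqrt(72) = 8.485281
Sum = 34.093611
Perimeter = 34.0936

34.0936


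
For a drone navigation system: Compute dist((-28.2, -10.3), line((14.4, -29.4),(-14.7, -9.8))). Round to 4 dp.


|cross product| = 279.15
|line direction| = sqrt(1230.97) = 35.0852
Distance = 279.15/sqrt(1230.97) = 7.9564

7.9564


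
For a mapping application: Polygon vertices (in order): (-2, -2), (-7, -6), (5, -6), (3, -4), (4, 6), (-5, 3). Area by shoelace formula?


Shoelace sum: ((-2)*(-6) - (-7)*(-2)) + ((-7)*(-6) - 5*(-6)) + (5*(-4) - 3*(-6)) + (3*6 - 4*(-4)) + (4*3 - (-5)*6) + ((-5)*(-2) - (-2)*3)
= 160
Area = |160|/2 = 80

80


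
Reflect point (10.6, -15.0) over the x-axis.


Reflection over x-axis: (x,y) -> (x,-y)
(10.6, -15) -> (10.6, 15)

(10.6, 15)


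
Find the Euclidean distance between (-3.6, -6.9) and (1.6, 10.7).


dx=5.2, dy=17.6
d^2 = 5.2^2 + 17.6^2 = 336.8
d = sqrt(336.8) = 18.3521

18.3521


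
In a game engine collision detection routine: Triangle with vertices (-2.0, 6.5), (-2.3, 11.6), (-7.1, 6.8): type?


Side lengths squared: AB^2=26.1, BC^2=46.08, CA^2=26.1
Sorted: [26.1, 26.1, 46.08]
By sides: Isosceles, By angles: Acute

Isosceles, Acute


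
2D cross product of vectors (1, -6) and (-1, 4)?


u x v = u_x*v_y - u_y*v_x = 1*4 - (-6)*(-1)
= 4 - 6 = -2

-2


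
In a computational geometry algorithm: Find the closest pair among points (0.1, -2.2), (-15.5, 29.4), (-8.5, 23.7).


d(P0,P1) = 35.2409, d(P0,P2) = 27.2905, d(P1,P2) = 9.0272
Closest: P1 and P2

Closest pair: (-15.5, 29.4) and (-8.5, 23.7), distance = 9.0272


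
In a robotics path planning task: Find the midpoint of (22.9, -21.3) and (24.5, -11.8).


M = ((22.9+24.5)/2, ((-21.3)+(-11.8))/2)
= (23.7, -16.55)

(23.7, -16.55)


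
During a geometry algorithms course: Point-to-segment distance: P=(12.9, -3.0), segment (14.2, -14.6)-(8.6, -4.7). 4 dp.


Project P onto AB: t = 0.944 (clamped to [0,1])
Closest point on segment: (8.9138, -5.2548)
Distance: 4.5797

4.5797


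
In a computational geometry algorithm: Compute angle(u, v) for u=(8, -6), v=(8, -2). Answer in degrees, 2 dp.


u.v = 76, |u| = sqrt(100) = 10, |v| = sqrt(68) = 8.2462
cos(theta) = u.v/(|u||v|) = 76/sqrt(6800) = 0.921635
theta = acos(0.921635) = 22.83 degrees

22.83 degrees


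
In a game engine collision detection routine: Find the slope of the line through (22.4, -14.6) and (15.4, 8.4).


slope = (y2-y1)/(x2-x1) = (8.4-(-14.6))/(15.4-22.4) = 23/(-7) = -3.2857

-3.2857


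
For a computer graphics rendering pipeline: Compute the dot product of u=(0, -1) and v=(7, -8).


u . v = u_x*v_x + u_y*v_y = 0*7 + (-1)*(-8)
= 0 + 8 = 8

8


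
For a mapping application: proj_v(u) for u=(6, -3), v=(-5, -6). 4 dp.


u.v = -12, |v| = sqrt(61) = 7.8102
Scalar projection = u.v / |v| = -12 / sqrt(61) = -1.5364

-1.5364


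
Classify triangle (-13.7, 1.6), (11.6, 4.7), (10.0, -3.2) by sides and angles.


Side lengths squared: AB^2=649.7, BC^2=64.97, CA^2=584.73
Sorted: [64.97, 584.73, 649.7]
By sides: Scalene, By angles: Right

Scalene, Right


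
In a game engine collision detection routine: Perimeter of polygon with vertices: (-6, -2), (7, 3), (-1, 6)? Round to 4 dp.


Sides: (-6, -2)->(7, 3): sqrt(194) = 13.928388, (7, 3)->(-1, 6): sqrt(73) = 8.544004, (-1, 6)->(-6, -2): sqrt(89) = 9.433981
Sum = 31.906373
Perimeter = 31.9064

31.9064


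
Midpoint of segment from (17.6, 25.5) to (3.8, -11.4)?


M = ((17.6+3.8)/2, (25.5+(-11.4))/2)
= (10.7, 7.05)

(10.7, 7.05)


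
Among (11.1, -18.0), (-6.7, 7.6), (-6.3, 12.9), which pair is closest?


d(P0,P1) = 31.1801, d(P0,P2) = 35.4622, d(P1,P2) = 5.3151
Closest: P1 and P2

Closest pair: (-6.7, 7.6) and (-6.3, 12.9), distance = 5.3151


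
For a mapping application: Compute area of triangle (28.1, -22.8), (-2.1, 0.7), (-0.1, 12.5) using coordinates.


Area = |x_A(y_B-y_C) + x_B(y_C-y_A) + x_C(y_A-y_B)|/2
= |(-331.58) + (-74.13) + 2.35|/2
= 403.36/2 = 201.68

201.68


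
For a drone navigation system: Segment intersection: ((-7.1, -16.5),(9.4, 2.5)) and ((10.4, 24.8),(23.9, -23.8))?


Cross products: d1=-1408.05, d2=-349.65, d3=348.95, d4=-709.45
d1*d2 < 0 and d3*d4 < 0? no

No, they don't intersect


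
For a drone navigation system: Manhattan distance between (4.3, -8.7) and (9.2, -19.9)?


|4.3-9.2| + |(-8.7)-(-19.9)| = 4.9 + 11.2 = 16.1

16.1


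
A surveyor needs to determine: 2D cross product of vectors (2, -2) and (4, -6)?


u x v = u_x*v_y - u_y*v_x = 2*(-6) - (-2)*4
= (-12) - (-8) = -4

-4


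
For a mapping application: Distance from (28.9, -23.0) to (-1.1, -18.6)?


dx=-30, dy=4.4
d^2 = (-30)^2 + 4.4^2 = 919.36
d = sqrt(919.36) = 30.3209

30.3209


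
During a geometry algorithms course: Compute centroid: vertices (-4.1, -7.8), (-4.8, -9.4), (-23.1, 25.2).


Centroid = ((x_A+x_B+x_C)/3, (y_A+y_B+y_C)/3)
= (((-4.1)+(-4.8)+(-23.1))/3, ((-7.8)+(-9.4)+25.2)/3)
= (-10.6667, 2.6667)

(-10.6667, 2.6667)


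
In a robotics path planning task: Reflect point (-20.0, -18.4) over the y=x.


Reflection over y=x: (x,y) -> (y,x)
(-20, -18.4) -> (-18.4, -20)

(-18.4, -20)


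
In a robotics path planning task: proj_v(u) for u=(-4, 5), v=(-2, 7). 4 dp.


u.v = 43, |v| = sqrt(53) = 7.2801
Scalar projection = u.v / |v| = 43 / sqrt(53) = 5.9065

5.9065


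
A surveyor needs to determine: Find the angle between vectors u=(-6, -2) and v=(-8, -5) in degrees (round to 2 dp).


u.v = 58, |u| = sqrt(40) = 6.3246, |v| = sqrt(89) = 9.434
cos(theta) = u.v/(|u||v|) = 58/sqrt(3560) = 0.972082
theta = acos(0.972082) = 13.57 degrees

13.57 degrees


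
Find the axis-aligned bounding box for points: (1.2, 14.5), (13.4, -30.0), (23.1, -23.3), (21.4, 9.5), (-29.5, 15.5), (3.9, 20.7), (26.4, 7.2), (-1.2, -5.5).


x range: [-29.5, 26.4]
y range: [-30, 20.7]
Bounding box: (-29.5,-30) to (26.4,20.7)

(-29.5,-30) to (26.4,20.7)


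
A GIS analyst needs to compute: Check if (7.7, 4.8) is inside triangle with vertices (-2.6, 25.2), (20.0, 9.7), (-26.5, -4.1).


Cross products: AB x AP = -301.39, BC x BP = 58.11, CA x CP = -789.35
All same sign? no

No, outside


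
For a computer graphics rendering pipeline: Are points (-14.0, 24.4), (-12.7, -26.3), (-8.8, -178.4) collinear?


Cross product: ((-12.7)-(-14))*((-178.4)-24.4) - ((-26.3)-24.4)*((-8.8)-(-14))
= 0

Yes, collinear


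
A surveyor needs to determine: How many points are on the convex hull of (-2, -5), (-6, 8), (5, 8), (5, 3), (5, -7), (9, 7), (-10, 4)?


Convex hull vertices (CCW): (-10, 4), (-2, -5), (5, -7), (9, 7), (5, 8), (-6, 8)
Count = 6

6


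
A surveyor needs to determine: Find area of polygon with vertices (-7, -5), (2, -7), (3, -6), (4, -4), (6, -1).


Shoelace sum: ((-7)*(-7) - 2*(-5)) + (2*(-6) - 3*(-7)) + (3*(-4) - 4*(-6)) + (4*(-1) - 6*(-4)) + (6*(-5) - (-7)*(-1))
= 63
Area = |63|/2 = 31.5

31.5


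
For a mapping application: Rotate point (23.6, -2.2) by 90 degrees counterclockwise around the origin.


90° CCW: (x,y) -> (-y, x)
(23.6,-2.2) -> (2.2, 23.6)

(2.2, 23.6)


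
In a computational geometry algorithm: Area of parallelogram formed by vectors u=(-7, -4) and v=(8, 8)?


|u x v| = |(-7)*8 - (-4)*8|
= |(-56) - (-32)| = 24

24


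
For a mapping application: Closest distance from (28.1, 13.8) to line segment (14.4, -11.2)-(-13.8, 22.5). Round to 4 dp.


Project P onto AB: t = 0.2362 (clamped to [0,1])
Closest point on segment: (7.7381, -3.2388)
Distance: 26.5505

26.5505


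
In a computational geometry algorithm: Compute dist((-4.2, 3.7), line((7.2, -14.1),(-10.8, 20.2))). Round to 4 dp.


|cross product| = 70.62
|line direction| = sqrt(1500.49) = 38.7362
Distance = 70.62/sqrt(1500.49) = 1.8231

1.8231


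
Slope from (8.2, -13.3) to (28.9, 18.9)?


slope = (y2-y1)/(x2-x1) = (18.9-(-13.3))/(28.9-8.2) = 32.2/20.7 = 1.5556

1.5556


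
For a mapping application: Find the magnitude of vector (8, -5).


|u| = sqrt(8^2 + (-5)^2) = sqrt(89) = 9.434

9.434


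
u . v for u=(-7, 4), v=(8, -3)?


u . v = u_x*v_x + u_y*v_y = (-7)*8 + 4*(-3)
= (-56) + (-12) = -68

-68


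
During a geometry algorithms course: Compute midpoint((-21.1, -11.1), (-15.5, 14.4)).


M = (((-21.1)+(-15.5))/2, ((-11.1)+14.4)/2)
= (-18.3, 1.65)

(-18.3, 1.65)


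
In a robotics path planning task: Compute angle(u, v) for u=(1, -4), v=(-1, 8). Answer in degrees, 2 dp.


u.v = -33, |u| = sqrt(17) = 4.1231, |v| = sqrt(65) = 8.0623
cos(theta) = u.v/(|u||v|) = -33/sqrt(1105) = -0.992734
theta = acos(-0.992734) = 173.09 degrees

173.09 degrees


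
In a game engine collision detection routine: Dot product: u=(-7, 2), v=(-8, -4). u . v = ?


u . v = u_x*v_x + u_y*v_y = (-7)*(-8) + 2*(-4)
= 56 + (-8) = 48

48


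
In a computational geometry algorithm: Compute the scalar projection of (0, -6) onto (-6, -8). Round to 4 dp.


u.v = 48, |v| = sqrt(100) = 10
Scalar projection = u.v / |v| = 48 / sqrt(100) = 4.8

4.8


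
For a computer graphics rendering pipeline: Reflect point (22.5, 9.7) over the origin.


Reflection over origin: (x,y) -> (-x,-y)
(22.5, 9.7) -> (-22.5, -9.7)

(-22.5, -9.7)


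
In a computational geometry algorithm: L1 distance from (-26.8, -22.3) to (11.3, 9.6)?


|(-26.8)-11.3| + |(-22.3)-9.6| = 38.1 + 31.9 = 70

70


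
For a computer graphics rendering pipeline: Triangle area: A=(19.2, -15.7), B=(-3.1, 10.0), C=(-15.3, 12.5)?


Area = |x_A(y_B-y_C) + x_B(y_C-y_A) + x_C(y_A-y_B)|/2
= |(-48) + (-87.42) + 393.21|/2
= 257.79/2 = 128.895

128.895


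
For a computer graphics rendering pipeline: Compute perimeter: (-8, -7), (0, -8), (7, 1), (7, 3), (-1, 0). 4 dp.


Sides: (-8, -7)->(0, -8): sqrt(65) = 8.062258, (0, -8)->(7, 1): sqrt(130) = 11.401754, (7, 1)->(7, 3): sqrt(4) = 2, (7, 3)->(-1, 0): sqrt(73) = 8.544004, (-1, 0)->(-8, -7): sqrt(98) = 9.899495
Sum = 39.907511
Perimeter = 39.9075

39.9075


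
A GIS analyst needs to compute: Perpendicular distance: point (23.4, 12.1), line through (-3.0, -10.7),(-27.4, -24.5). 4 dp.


|cross product| = 192
|line direction| = sqrt(785.8) = 28.0321
Distance = 192/sqrt(785.8) = 6.8493

6.8493


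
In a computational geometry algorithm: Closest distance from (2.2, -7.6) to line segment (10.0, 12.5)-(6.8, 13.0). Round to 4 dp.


Project P onto AB: t = 1 (clamped to [0,1])
Closest point on segment: (6.8, 13)
Distance: 21.1073

21.1073


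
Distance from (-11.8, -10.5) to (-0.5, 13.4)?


dx=11.3, dy=23.9
d^2 = 11.3^2 + 23.9^2 = 698.9
d = sqrt(698.9) = 26.4367

26.4367


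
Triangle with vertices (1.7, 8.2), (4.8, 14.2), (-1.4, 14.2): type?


Side lengths squared: AB^2=45.61, BC^2=38.44, CA^2=45.61
Sorted: [38.44, 45.61, 45.61]
By sides: Isosceles, By angles: Acute

Isosceles, Acute


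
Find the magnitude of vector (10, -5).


|u| = sqrt(10^2 + (-5)^2) = sqrt(125) = 11.1803

11.1803


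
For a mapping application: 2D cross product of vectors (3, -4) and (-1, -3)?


u x v = u_x*v_y - u_y*v_x = 3*(-3) - (-4)*(-1)
= (-9) - 4 = -13

-13


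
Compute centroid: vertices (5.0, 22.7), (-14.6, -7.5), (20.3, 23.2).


Centroid = ((x_A+x_B+x_C)/3, (y_A+y_B+y_C)/3)
= ((5+(-14.6)+20.3)/3, (22.7+(-7.5)+23.2)/3)
= (3.5667, 12.8)

(3.5667, 12.8)


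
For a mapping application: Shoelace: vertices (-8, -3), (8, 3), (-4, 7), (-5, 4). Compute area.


Shoelace sum: ((-8)*3 - 8*(-3)) + (8*7 - (-4)*3) + ((-4)*4 - (-5)*7) + ((-5)*(-3) - (-8)*4)
= 134
Area = |134|/2 = 67

67


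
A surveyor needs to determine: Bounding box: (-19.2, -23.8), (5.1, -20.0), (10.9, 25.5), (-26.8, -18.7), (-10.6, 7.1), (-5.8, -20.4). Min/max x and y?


x range: [-26.8, 10.9]
y range: [-23.8, 25.5]
Bounding box: (-26.8,-23.8) to (10.9,25.5)

(-26.8,-23.8) to (10.9,25.5)


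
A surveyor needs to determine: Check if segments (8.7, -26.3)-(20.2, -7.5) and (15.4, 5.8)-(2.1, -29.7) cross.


Cross products: d1=189.08, d2=347.29, d3=243.19, d4=84.98
d1*d2 < 0 and d3*d4 < 0? no

No, they don't intersect


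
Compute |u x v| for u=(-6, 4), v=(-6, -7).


|u x v| = |(-6)*(-7) - 4*(-6)|
= |42 - (-24)| = 66

66


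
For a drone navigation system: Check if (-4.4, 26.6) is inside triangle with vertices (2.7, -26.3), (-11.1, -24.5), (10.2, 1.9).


Cross products: AB x AP = -717.24, BC x BP = 911.55, CA x CP = -596.97
All same sign? no

No, outside


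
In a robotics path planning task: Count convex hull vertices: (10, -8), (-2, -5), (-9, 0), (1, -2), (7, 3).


Convex hull vertices (CCW): (-9, 0), (-2, -5), (10, -8), (7, 3)
Count = 4

4


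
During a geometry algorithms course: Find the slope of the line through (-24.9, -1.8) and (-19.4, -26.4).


slope = (y2-y1)/(x2-x1) = ((-26.4)-(-1.8))/((-19.4)-(-24.9)) = (-24.6)/5.5 = -4.4727

-4.4727


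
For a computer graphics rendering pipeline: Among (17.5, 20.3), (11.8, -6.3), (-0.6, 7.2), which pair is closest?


d(P0,P1) = 27.2039, d(P0,P2) = 22.3432, d(P1,P2) = 18.3306
Closest: P1 and P2

Closest pair: (11.8, -6.3) and (-0.6, 7.2), distance = 18.3306


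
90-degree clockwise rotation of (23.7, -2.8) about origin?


90° CW: (x,y) -> (y, -x)
(23.7,-2.8) -> (-2.8, -23.7)

(-2.8, -23.7)


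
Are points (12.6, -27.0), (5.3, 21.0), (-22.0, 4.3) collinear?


Cross product: (5.3-12.6)*(4.3-(-27)) - (21-(-27))*((-22)-12.6)
= 1432.31

No, not collinear


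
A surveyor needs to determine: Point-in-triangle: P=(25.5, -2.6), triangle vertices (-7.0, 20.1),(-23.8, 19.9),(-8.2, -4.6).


Cross products: AB x AP = 387.86, BC x BP = 856.85, CA x CP = -829.99
All same sign? no

No, outside


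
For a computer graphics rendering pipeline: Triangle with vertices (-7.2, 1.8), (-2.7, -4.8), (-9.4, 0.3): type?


Side lengths squared: AB^2=63.81, BC^2=70.9, CA^2=7.09
Sorted: [7.09, 63.81, 70.9]
By sides: Scalene, By angles: Right

Scalene, Right


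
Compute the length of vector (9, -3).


|u| = sqrt(9^2 + (-3)^2) = sqrt(90) = 9.4868

9.4868


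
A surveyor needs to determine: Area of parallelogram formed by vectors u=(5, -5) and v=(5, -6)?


|u x v| = |5*(-6) - (-5)*5|
= |(-30) - (-25)| = 5

5


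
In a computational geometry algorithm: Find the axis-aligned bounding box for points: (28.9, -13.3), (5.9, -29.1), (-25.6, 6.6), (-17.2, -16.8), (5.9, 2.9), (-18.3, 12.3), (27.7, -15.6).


x range: [-25.6, 28.9]
y range: [-29.1, 12.3]
Bounding box: (-25.6,-29.1) to (28.9,12.3)

(-25.6,-29.1) to (28.9,12.3)


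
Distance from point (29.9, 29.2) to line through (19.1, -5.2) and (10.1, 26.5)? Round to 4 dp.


|cross product| = 651.96
|line direction| = sqrt(1085.89) = 32.9528
Distance = 651.96/sqrt(1085.89) = 19.7846

19.7846


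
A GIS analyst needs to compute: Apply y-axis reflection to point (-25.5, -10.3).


Reflection over y-axis: (x,y) -> (-x,y)
(-25.5, -10.3) -> (25.5, -10.3)

(25.5, -10.3)


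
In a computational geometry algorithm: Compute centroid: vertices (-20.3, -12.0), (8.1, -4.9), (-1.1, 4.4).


Centroid = ((x_A+x_B+x_C)/3, (y_A+y_B+y_C)/3)
= (((-20.3)+8.1+(-1.1))/3, ((-12)+(-4.9)+4.4)/3)
= (-4.4333, -4.1667)

(-4.4333, -4.1667)


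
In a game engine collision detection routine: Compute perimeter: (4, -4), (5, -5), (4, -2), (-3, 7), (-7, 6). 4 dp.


Sides: (4, -4)->(5, -5): sqrt(2) = 1.414214, (5, -5)->(4, -2): sqrt(10) = 3.162278, (4, -2)->(-3, 7): sqrt(130) = 11.401754, (-3, 7)->(-7, 6): sqrt(17) = 4.123106, (-7, 6)->(4, -4): sqrt(221) = 14.866069
Sum = 34.967421
Perimeter = 34.9674

34.9674


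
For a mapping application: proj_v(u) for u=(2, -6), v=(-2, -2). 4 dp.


u.v = 8, |v| = sqrt(8) = 2.8284
Scalar projection = u.v / |v| = 8 / sqrt(8) = 2.8284

2.8284


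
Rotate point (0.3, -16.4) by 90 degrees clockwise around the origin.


90° CW: (x,y) -> (y, -x)
(0.3,-16.4) -> (-16.4, -0.3)

(-16.4, -0.3)


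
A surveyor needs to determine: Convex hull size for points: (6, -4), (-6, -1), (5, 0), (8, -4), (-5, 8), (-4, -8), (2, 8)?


Convex hull vertices (CCW): (-6, -1), (-4, -8), (8, -4), (2, 8), (-5, 8)
Count = 5

5


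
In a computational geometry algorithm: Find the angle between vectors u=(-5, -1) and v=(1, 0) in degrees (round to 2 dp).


u.v = -5, |u| = sqrt(26) = 5.099, |v| = sqrt(1) = 1
cos(theta) = u.v/(|u||v|) = -5/sqrt(26) = -0.980581
theta = acos(-0.980581) = 168.69 degrees

168.69 degrees


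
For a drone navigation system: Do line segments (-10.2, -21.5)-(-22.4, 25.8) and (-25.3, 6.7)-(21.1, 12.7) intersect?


Cross products: d1=-1399.08, d2=868.84, d3=370.19, d4=-1897.73
d1*d2 < 0 and d3*d4 < 0? yes

Yes, they intersect


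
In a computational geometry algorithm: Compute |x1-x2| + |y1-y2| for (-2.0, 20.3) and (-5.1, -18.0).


|(-2)-(-5.1)| + |20.3-(-18)| = 3.1 + 38.3 = 41.4

41.4


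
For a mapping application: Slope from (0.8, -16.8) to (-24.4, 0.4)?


slope = (y2-y1)/(x2-x1) = (0.4-(-16.8))/((-24.4)-0.8) = 17.2/(-25.2) = -0.6825

-0.6825


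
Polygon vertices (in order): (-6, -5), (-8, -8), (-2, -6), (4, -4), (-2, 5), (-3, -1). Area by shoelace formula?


Shoelace sum: ((-6)*(-8) - (-8)*(-5)) + ((-8)*(-6) - (-2)*(-8)) + ((-2)*(-4) - 4*(-6)) + (4*5 - (-2)*(-4)) + ((-2)*(-1) - (-3)*5) + ((-3)*(-5) - (-6)*(-1))
= 110
Area = |110|/2 = 55

55


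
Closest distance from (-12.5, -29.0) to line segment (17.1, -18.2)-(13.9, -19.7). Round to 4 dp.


Project P onto AB: t = 1 (clamped to [0,1])
Closest point on segment: (13.9, -19.7)
Distance: 27.9902

27.9902


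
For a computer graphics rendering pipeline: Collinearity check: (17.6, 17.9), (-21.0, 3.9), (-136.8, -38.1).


Cross product: ((-21)-17.6)*((-38.1)-17.9) - (3.9-17.9)*((-136.8)-17.6)
= 0

Yes, collinear


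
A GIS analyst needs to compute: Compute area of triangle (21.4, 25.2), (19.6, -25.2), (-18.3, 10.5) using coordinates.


Area = |x_A(y_B-y_C) + x_B(y_C-y_A) + x_C(y_A-y_B)|/2
= |(-763.98) + (-288.12) + (-922.32)|/2
= 1974.42/2 = 987.21

987.21


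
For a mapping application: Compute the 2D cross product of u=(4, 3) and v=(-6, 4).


u x v = u_x*v_y - u_y*v_x = 4*4 - 3*(-6)
= 16 - (-18) = 34

34


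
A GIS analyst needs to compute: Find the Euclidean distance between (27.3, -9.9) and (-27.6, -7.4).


dx=-54.9, dy=2.5
d^2 = (-54.9)^2 + 2.5^2 = 3020.26
d = sqrt(3020.26) = 54.9569

54.9569


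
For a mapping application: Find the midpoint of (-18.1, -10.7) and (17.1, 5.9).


M = (((-18.1)+17.1)/2, ((-10.7)+5.9)/2)
= (-0.5, -2.4)

(-0.5, -2.4)


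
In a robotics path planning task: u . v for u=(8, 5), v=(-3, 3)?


u . v = u_x*v_x + u_y*v_y = 8*(-3) + 5*3
= (-24) + 15 = -9

-9


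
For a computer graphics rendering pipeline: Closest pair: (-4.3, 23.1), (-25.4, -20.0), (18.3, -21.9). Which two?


d(P0,P1) = 47.9877, d(P0,P2) = 50.3563, d(P1,P2) = 43.7413
Closest: P1 and P2

Closest pair: (-25.4, -20.0) and (18.3, -21.9), distance = 43.7413


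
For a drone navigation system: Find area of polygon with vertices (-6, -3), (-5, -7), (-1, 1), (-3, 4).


Shoelace sum: ((-6)*(-7) - (-5)*(-3)) + ((-5)*1 - (-1)*(-7)) + ((-1)*4 - (-3)*1) + ((-3)*(-3) - (-6)*4)
= 47
Area = |47|/2 = 23.5

23.5


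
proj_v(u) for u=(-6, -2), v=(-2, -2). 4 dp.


u.v = 16, |v| = sqrt(8) = 2.8284
Scalar projection = u.v / |v| = 16 / sqrt(8) = 5.6569

5.6569


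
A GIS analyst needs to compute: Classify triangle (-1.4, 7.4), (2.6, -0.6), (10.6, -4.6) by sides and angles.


Side lengths squared: AB^2=80, BC^2=80, CA^2=288
Sorted: [80, 80, 288]
By sides: Isosceles, By angles: Obtuse

Isosceles, Obtuse


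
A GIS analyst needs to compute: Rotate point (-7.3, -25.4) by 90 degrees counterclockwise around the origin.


90° CCW: (x,y) -> (-y, x)
(-7.3,-25.4) -> (25.4, -7.3)

(25.4, -7.3)


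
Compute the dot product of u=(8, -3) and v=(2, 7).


u . v = u_x*v_x + u_y*v_y = 8*2 + (-3)*7
= 16 + (-21) = -5

-5


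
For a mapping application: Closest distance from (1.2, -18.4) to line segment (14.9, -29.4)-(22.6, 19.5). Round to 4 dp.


Project P onto AB: t = 0.1765 (clamped to [0,1])
Closest point on segment: (16.2587, -20.7712)
Distance: 15.2443

15.2443


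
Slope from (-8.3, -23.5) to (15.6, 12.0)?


slope = (y2-y1)/(x2-x1) = (12-(-23.5))/(15.6-(-8.3)) = 35.5/23.9 = 1.4854

1.4854


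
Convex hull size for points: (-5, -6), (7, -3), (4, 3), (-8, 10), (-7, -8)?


Convex hull vertices (CCW): (-8, 10), (-7, -8), (7, -3), (4, 3)
Count = 4

4


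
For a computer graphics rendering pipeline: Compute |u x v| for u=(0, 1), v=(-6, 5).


|u x v| = |0*5 - 1*(-6)|
= |0 - (-6)| = 6

6


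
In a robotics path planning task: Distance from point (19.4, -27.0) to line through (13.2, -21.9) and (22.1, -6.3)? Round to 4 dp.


|cross product| = 142.11
|line direction| = sqrt(322.57) = 17.9602
Distance = 142.11/sqrt(322.57) = 7.9125

7.9125


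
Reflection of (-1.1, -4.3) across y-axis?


Reflection over y-axis: (x,y) -> (-x,y)
(-1.1, -4.3) -> (1.1, -4.3)

(1.1, -4.3)


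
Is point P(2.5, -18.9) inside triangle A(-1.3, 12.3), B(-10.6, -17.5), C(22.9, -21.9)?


Cross products: AB x AP = 403.4, BC x BP = 10.74, CA x CP = 625.08
All same sign? yes

Yes, inside


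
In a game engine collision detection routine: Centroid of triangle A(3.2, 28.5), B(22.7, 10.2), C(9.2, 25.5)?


Centroid = ((x_A+x_B+x_C)/3, (y_A+y_B+y_C)/3)
= ((3.2+22.7+9.2)/3, (28.5+10.2+25.5)/3)
= (11.7, 21.4)

(11.7, 21.4)


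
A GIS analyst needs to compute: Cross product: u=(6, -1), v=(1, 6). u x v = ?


u x v = u_x*v_y - u_y*v_x = 6*6 - (-1)*1
= 36 - (-1) = 37

37


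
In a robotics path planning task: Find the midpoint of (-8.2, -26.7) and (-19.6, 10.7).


M = (((-8.2)+(-19.6))/2, ((-26.7)+10.7)/2)
= (-13.9, -8)

(-13.9, -8)


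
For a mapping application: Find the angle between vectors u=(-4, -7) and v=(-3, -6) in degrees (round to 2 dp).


u.v = 54, |u| = sqrt(65) = 8.0623, |v| = sqrt(45) = 6.7082
cos(theta) = u.v/(|u||v|) = 54/sqrt(2925) = 0.99846
theta = acos(0.99846) = 3.18 degrees

3.18 degrees


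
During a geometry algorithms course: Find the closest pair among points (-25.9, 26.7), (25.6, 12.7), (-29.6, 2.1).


d(P0,P1) = 53.369, d(P0,P2) = 24.8767, d(P1,P2) = 56.2085
Closest: P0 and P2

Closest pair: (-25.9, 26.7) and (-29.6, 2.1), distance = 24.8767


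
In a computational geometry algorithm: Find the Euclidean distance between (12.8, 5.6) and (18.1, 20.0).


dx=5.3, dy=14.4
d^2 = 5.3^2 + 14.4^2 = 235.45
d = sqrt(235.45) = 15.3444

15.3444


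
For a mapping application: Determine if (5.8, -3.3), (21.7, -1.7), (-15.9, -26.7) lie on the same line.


Cross product: (21.7-5.8)*((-26.7)-(-3.3)) - ((-1.7)-(-3.3))*((-15.9)-5.8)
= -337.34

No, not collinear


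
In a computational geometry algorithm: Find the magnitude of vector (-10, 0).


|u| = sqrt((-10)^2 + 0^2) = sqrt(100) = 10

10


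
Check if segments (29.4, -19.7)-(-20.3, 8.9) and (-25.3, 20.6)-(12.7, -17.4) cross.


Cross products: d1=547.2, d2=-254.6, d3=-438.49, d4=363.31
d1*d2 < 0 and d3*d4 < 0? yes

Yes, they intersect


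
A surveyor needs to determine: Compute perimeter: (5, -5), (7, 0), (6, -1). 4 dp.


Sides: (5, -5)->(7, 0): sqrt(29) = 5.385165, (7, 0)->(6, -1): sqrt(2) = 1.414214, (6, -1)->(5, -5): sqrt(17) = 4.123106
Sum = 10.922485
Perimeter = 10.9225

10.9225


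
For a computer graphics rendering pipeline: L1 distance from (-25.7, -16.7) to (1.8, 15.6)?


|(-25.7)-1.8| + |(-16.7)-15.6| = 27.5 + 32.3 = 59.8

59.8


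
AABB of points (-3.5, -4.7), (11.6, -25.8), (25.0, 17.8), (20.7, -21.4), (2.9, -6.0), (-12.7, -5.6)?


x range: [-12.7, 25]
y range: [-25.8, 17.8]
Bounding box: (-12.7,-25.8) to (25,17.8)

(-12.7,-25.8) to (25,17.8)


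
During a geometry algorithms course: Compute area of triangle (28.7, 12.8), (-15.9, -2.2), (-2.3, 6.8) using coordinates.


Area = |x_A(y_B-y_C) + x_B(y_C-y_A) + x_C(y_A-y_B)|/2
= |(-258.3) + 95.4 + (-34.5)|/2
= 197.4/2 = 98.7

98.7


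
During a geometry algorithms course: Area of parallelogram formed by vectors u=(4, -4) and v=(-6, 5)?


|u x v| = |4*5 - (-4)*(-6)|
= |20 - 24| = 4

4


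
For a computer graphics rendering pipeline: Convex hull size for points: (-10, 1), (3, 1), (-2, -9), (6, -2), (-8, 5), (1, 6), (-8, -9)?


Convex hull vertices (CCW): (-10, 1), (-8, -9), (-2, -9), (6, -2), (1, 6), (-8, 5)
Count = 6

6


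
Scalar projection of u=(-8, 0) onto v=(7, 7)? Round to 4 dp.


u.v = -56, |v| = sqrt(98) = 9.8995
Scalar projection = u.v / |v| = -56 / sqrt(98) = -5.6569

-5.6569


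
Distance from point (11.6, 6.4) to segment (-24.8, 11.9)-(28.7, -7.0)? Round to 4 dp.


Project P onto AB: t = 0.6372 (clamped to [0,1])
Closest point on segment: (9.2887, -0.1426)
Distance: 6.9388

6.9388


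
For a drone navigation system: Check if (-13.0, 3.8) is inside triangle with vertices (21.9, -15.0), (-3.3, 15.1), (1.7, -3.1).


Cross products: AB x AP = 576.73, BC x BP = -233.04, CA x CP = -35.55
All same sign? no

No, outside


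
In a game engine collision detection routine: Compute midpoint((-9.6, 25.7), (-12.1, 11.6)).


M = (((-9.6)+(-12.1))/2, (25.7+11.6)/2)
= (-10.85, 18.65)

(-10.85, 18.65)


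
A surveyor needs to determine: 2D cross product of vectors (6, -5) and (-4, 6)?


u x v = u_x*v_y - u_y*v_x = 6*6 - (-5)*(-4)
= 36 - 20 = 16

16


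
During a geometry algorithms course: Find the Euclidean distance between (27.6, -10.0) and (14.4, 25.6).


dx=-13.2, dy=35.6
d^2 = (-13.2)^2 + 35.6^2 = 1441.6
d = sqrt(1441.6) = 37.9684

37.9684


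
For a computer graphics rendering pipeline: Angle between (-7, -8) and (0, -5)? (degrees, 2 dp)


u.v = 40, |u| = sqrt(113) = 10.6301, |v| = sqrt(25) = 5
cos(theta) = u.v/(|u||v|) = 40/sqrt(2825) = 0.752577
theta = acos(0.752577) = 41.19 degrees

41.19 degrees


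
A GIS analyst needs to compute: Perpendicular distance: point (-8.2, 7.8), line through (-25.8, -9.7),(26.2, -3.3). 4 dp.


|cross product| = 797.36
|line direction| = sqrt(2744.96) = 52.3924
Distance = 797.36/sqrt(2744.96) = 15.219

15.219


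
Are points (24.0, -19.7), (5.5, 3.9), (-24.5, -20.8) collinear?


Cross product: (5.5-24)*((-20.8)-(-19.7)) - (3.9-(-19.7))*((-24.5)-24)
= 1164.95

No, not collinear


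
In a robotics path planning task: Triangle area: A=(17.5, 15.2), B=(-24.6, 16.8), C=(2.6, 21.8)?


Area = |x_A(y_B-y_C) + x_B(y_C-y_A) + x_C(y_A-y_B)|/2
= |(-87.5) + (-162.36) + (-4.16)|/2
= 254.02/2 = 127.01

127.01


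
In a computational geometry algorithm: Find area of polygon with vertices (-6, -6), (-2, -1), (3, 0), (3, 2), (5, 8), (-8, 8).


Shoelace sum: ((-6)*(-1) - (-2)*(-6)) + ((-2)*0 - 3*(-1)) + (3*2 - 3*0) + (3*8 - 5*2) + (5*8 - (-8)*8) + ((-8)*(-6) - (-6)*8)
= 217
Area = |217|/2 = 108.5

108.5


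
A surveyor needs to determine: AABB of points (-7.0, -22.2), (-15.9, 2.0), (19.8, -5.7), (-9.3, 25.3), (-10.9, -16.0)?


x range: [-15.9, 19.8]
y range: [-22.2, 25.3]
Bounding box: (-15.9,-22.2) to (19.8,25.3)

(-15.9,-22.2) to (19.8,25.3)


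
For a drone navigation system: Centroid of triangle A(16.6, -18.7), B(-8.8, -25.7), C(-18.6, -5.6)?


Centroid = ((x_A+x_B+x_C)/3, (y_A+y_B+y_C)/3)
= ((16.6+(-8.8)+(-18.6))/3, ((-18.7)+(-25.7)+(-5.6))/3)
= (-3.6, -16.6667)

(-3.6, -16.6667)


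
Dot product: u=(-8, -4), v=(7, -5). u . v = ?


u . v = u_x*v_x + u_y*v_y = (-8)*7 + (-4)*(-5)
= (-56) + 20 = -36

-36


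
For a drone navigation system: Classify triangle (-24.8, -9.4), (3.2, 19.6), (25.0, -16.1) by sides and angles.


Side lengths squared: AB^2=1625, BC^2=1749.73, CA^2=2524.93
Sorted: [1625, 1749.73, 2524.93]
By sides: Scalene, By angles: Acute

Scalene, Acute


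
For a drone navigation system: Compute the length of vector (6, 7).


|u| = sqrt(6^2 + 7^2) = sqrt(85) = 9.2195

9.2195


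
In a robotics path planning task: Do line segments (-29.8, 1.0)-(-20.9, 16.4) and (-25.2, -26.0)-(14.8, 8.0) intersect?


Cross products: d1=1236.4, d2=1549.8, d3=-311.14, d4=-624.54
d1*d2 < 0 and d3*d4 < 0? no

No, they don't intersect


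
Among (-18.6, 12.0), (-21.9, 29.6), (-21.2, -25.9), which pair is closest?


d(P0,P1) = 17.9067, d(P0,P2) = 37.9891, d(P1,P2) = 55.5044
Closest: P0 and P1

Closest pair: (-18.6, 12.0) and (-21.9, 29.6), distance = 17.9067


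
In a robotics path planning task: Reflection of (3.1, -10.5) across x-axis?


Reflection over x-axis: (x,y) -> (x,-y)
(3.1, -10.5) -> (3.1, 10.5)

(3.1, 10.5)
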